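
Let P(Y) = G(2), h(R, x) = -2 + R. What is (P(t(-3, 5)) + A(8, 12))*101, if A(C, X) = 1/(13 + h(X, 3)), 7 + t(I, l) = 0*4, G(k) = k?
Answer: 4747/23 ≈ 206.39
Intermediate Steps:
t(I, l) = -7 (t(I, l) = -7 + 0*4 = -7 + 0 = -7)
A(C, X) = 1/(11 + X) (A(C, X) = 1/(13 + (-2 + X)) = 1/(11 + X))
P(Y) = 2
(P(t(-3, 5)) + A(8, 12))*101 = (2 + 1/(11 + 12))*101 = (2 + 1/23)*101 = (47/23)*101 = 4747/23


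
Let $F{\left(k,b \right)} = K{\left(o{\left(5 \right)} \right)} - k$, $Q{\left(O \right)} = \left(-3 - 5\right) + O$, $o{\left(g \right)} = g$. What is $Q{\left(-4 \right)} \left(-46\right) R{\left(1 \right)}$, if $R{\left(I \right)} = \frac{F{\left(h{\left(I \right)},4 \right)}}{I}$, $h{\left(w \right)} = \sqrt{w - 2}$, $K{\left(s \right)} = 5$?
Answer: $2760 - 552 i \approx 2760.0 - 552.0 i$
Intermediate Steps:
$h{\left(w \right)} = \sqrt{-2 + w}$
$Q{\left(O \right)} = -8 + O$
$F{\left(k,b \right)} = 5 - k$
$R{\left(I \right)} = \frac{5 - \sqrt{-2 + I}}{I}$
$Q{\left(-4 \right)} \left(-46\right) R{\left(1 \right)} = \left(-8 - 4\right) \left(-46\right) \frac{5 - \sqrt{-2 + 1}}{1} = \left(-12\right) \left(-46\right) 1 \left(5 - \sqrt{-1}\right) = 552 \cdot 1 \left(5 - i\right) = 552 \left(5 - i\right) = 2760 - 552 i$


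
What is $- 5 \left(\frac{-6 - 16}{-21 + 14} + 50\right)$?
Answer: $- \frac{1860}{7} \approx -265.71$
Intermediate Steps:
$- 5 \left(\frac{-6 - 16}{-21 + 14} + 50\right) = - 5 \left(- \frac{22}{-7} + 50\right) = - 5 \left(\left(-22\right) \left(- \frac{1}{7}\right) + 50\right) = - 5 \left(\frac{22}{7} + 50\right) = \left(-5\right) \frac{372}{7} = - \frac{1860}{7}$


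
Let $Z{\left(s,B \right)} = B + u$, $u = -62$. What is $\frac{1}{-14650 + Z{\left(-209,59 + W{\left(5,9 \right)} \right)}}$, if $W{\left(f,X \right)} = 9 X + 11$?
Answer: $- \frac{1}{14561} \approx -6.8677 \cdot 10^{-5}$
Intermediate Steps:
$W{\left(f,X \right)} = 11 + 9 X$
$Z{\left(s,B \right)} = -62 + B$ ($Z{\left(s,B \right)} = B - 62 = -62 + B$)
$\frac{1}{-14650 + Z{\left(-209,59 + W{\left(5,9 \right)} \right)}} = \frac{1}{-14650 + \left(-62 + \left(59 + \left(11 + 9 \cdot 9\right)\right)\right)} = \frac{1}{-14650 + \left(-62 + \left(59 + \left(11 + 81\right)\right)\right)} = \frac{1}{-14650 + \left(-62 + \left(59 + 92\right)\right)} = \frac{1}{-14650 + \left(-62 + 151\right)} = \frac{1}{-14650 + 89} = \frac{1}{-14561} = - \frac{1}{14561}$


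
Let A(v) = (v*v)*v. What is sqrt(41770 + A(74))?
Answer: 3*sqrt(49666) ≈ 668.58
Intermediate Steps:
A(v) = v**3 (A(v) = v**2*v = v**3)
sqrt(41770 + A(74)) = sqrt(41770 + 74**3) = sqrt(41770 + 405224) = sqrt(446994) = 3*sqrt(49666)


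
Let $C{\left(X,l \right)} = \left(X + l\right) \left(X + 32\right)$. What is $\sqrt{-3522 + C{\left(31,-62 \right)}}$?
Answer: $5 i \sqrt{219} \approx 73.993 i$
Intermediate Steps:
$C{\left(X,l \right)} = \left(32 + X\right) \left(X + l\right)$ ($C{\left(X,l \right)} = \left(X + l\right) \left(32 + X\right) = \left(32 + X\right) \left(X + l\right)$)
$\sqrt{-3522 + C{\left(31,-62 \right)}} = \sqrt{-3522 + \left(31^{2} + 32 \cdot 31 + 32 \left(-62\right) + 31 \left(-62\right)\right)} = \sqrt{-3522 + \left(961 + 992 - 1984 - 1922\right)} = \sqrt{-3522 - 1953} = \sqrt{-5475} = 5 i \sqrt{219}$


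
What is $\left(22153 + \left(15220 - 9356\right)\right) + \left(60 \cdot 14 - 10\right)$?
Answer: $28847$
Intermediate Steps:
$\left(22153 + \left(15220 - 9356\right)\right) + \left(60 \cdot 14 - 10\right) = \left(22153 + \left(15220 - 9356\right)\right) + \left(840 - 10\right) = \left(22153 + \left(15220 - 9356\right)\right) + 830 = \left(22153 + 5864\right) + 830 = 28017 + 830 = 28847$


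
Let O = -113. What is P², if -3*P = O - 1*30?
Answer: 20449/9 ≈ 2272.1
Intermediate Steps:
P = 143/3 (P = -(-113 - 1*30)/3 = -(-113 - 30)/3 = -⅓*(-143) = 143/3 ≈ 47.667)
P² = (143/3)² = 20449/9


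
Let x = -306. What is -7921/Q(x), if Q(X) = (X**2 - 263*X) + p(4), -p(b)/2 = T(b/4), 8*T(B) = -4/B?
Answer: -7921/174115 ≈ -0.045493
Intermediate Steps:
T(B) = -1/(2*B) (T(B) = (-4/B)/8 = -1/(2*B))
p(b) = 4/b (p(b) = -(-1)/(b/4) = -(-1)*4/b = -(-4)/b = 4/b)
Q(X) = 1 + X**2 - 263*X (Q(X) = (X**2 - 263*X) + 4/4 = (X**2 - 263*X) + 4*(1/4) = (X**2 - 263*X) + 1 = 1 + X**2 - 263*X)
-7921/Q(x) = -7921/(1 + (-306)**2 - 263*(-306)) = -7921/(1 + 93636 + 80478) = -7921/174115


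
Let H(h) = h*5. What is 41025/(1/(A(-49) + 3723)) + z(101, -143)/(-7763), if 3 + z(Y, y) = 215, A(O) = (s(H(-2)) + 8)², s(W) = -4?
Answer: 1190785783213/7763 ≈ 1.5339e+8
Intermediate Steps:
H(h) = 5*h
A(O) = 16 (A(O) = (-4 + 8)² = 4² = 16)
z(Y, y) = 212 (z(Y, y) = -3 + 215 = 212)
41025/(1/(A(-49) + 3723)) + z(101, -143)/(-7763) = 41025/(1/(16 + 3723)) + 212/(-7763) = 41025/(1/3739) + 212*(-1/7763) = 41025/(1/3739) - 212/7763 = 41025*3739 - 212/7763 = 153392475 - 212/7763 = 1190785783213/7763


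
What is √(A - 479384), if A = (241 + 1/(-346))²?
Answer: I*√50436876719/346 ≈ 649.08*I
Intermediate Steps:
A = 6953058225/119716 (A = (241 - 1/346)² = (83385/346)² = 6953058225/119716 ≈ 58080.)
√(A - 479384) = √(6953058225/119716 - 479384) = √(-50436876719/119716) = I*√50436876719/346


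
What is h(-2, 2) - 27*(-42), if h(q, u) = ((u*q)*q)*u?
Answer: 1150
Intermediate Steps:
h(q, u) = q**2*u**2 (h(q, u) = ((q*u)*q)*u = (u*q**2)*u = q**2*u**2)
h(-2, 2) - 27*(-42) = (-2)**2*2**2 - 27*(-42) = 4*4 + 1134 = 16 + 1134 = 1150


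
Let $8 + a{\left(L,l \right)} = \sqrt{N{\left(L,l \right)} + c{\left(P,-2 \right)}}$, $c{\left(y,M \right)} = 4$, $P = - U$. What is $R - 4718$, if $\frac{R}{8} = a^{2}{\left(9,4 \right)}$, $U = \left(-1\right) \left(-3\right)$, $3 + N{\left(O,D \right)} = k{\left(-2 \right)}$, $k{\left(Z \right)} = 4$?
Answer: $-4166 - 128 \sqrt{5} \approx -4452.2$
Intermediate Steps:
$N{\left(O,D \right)} = 1$ ($N{\left(O,D \right)} = -3 + 4 = 1$)
$U = 3$
$P = -3$ ($P = \left(-1\right) 3 = -3$)
$a{\left(L,l \right)} = -8 + \sqrt{5}$ ($a{\left(L,l \right)} = -8 + \sqrt{1 + 4} = -8 + \sqrt{5}$)
$R = 8 \left(-8 + \sqrt{5}\right)^{2} \approx 265.78$
$R - 4718 = \left(552 - 128 \sqrt{5}\right) - 4718 = -4166 - 128 \sqrt{5}$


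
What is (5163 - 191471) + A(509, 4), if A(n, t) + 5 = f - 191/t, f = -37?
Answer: -745591/4 ≈ -1.8640e+5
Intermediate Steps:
A(n, t) = -42 - 191/t (A(n, t) = -5 + (-37 - 191/t) = -42 - 191/t)
(5163 - 191471) + A(509, 4) = (5163 - 191471) + (-42 - 191/4) = -186308 + (-42 - 191*1/4) = -186308 + (-42 - 191/4) = -186308 - 359/4 = -745591/4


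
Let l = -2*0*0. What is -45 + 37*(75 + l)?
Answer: 2730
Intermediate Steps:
l = 0 (l = 0*0 = 0)
-45 + 37*(75 + l) = -45 + 37*(75 + 0) = -45 + 37*75 = -45 + 2775 = 2730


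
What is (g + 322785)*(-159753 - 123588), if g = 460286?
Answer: -221876120211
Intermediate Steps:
(g + 322785)*(-159753 - 123588) = (460286 + 322785)*(-159753 - 123588) = 783071*(-283341) = -221876120211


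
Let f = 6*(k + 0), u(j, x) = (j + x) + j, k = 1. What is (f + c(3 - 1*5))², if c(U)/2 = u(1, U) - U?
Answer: 100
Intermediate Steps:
u(j, x) = x + 2*j
f = 6 (f = 6*(1 + 0) = 6*1 = 6)
c(U) = 4 (c(U) = 2*((U + 2*1) - U) = 2*((U + 2) - U) = 2*((2 + U) - U) = 2*2 = 4)
(f + c(3 - 1*5))² = (6 + 4)² = 10² = 100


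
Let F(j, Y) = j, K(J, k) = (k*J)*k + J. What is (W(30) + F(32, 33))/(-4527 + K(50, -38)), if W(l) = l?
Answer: 62/67723 ≈ 0.00091549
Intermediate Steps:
K(J, k) = J + J*k**2 (K(J, k) = (J*k)*k + J = J*k**2 + J = J + J*k**2)
(W(30) + F(32, 33))/(-4527 + K(50, -38)) = (30 + 32)/(-4527 + 50*(1 + (-38)**2)) = 62/(-4527 + 50*(1 + 1444)) = 62/(-4527 + 50*1445) = 62/(-4527 + 72250) = 62/67723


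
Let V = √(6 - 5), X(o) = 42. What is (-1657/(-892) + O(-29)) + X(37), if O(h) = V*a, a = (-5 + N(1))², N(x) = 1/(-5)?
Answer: 1581017/22300 ≈ 70.898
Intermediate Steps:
N(x) = -⅕
a = 676/25 (a = (-5 - ⅕)² = (-26/5)² = 676/25 ≈ 27.040)
V = 1 (V = √1 = 1)
O(h) = 676/25 (O(h) = 1*(676/25) = 676/25)
(-1657/(-892) + O(-29)) + X(37) = (-1657/(-892) + 676/25) + 42 = (-1657*(-1/892) + 676/25) + 42 = (1657/892 + 676/25) + 42 = 644417/22300 + 42 = 1581017/22300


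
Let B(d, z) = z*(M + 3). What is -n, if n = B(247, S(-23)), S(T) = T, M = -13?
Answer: -230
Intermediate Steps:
B(d, z) = -10*z (B(d, z) = z*(-13 + 3) = z*(-10) = -10*z)
n = 230 (n = -10*(-23) = 230)
-n = -1*230 = -230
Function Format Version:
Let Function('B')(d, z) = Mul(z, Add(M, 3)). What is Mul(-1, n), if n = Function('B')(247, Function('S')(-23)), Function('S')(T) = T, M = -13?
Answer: -230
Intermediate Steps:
Function('B')(d, z) = Mul(-10, z) (Function('B')(d, z) = Mul(z, Add(-13, 3)) = Mul(z, -10) = Mul(-10, z))
n = 230 (n = Mul(-10, -23) = 230)
Mul(-1, n) = Mul(-1, 230) = -230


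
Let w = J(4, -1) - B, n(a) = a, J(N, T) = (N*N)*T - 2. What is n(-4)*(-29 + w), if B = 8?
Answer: 220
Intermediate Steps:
J(N, T) = -2 + T*N**2 (J(N, T) = N**2*T - 2 = T*N**2 - 2 = -2 + T*N**2)
w = -26 (w = (-2 - 1*4**2) - 1*8 = (-2 - 1*16) - 8 = (-2 - 16) - 8 = -18 - 8 = -26)
n(-4)*(-29 + w) = -4*(-29 - 26) = -4*(-55) = 220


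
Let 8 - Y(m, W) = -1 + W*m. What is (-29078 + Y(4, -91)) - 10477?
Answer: -39182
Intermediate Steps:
Y(m, W) = 9 - W*m (Y(m, W) = 8 - (-1 + W*m) = 8 + (1 - W*m) = 9 - W*m)
(-29078 + Y(4, -91)) - 10477 = (-29078 + (9 - 1*(-91)*4)) - 10477 = (-29078 + (9 + 364)) - 10477 = (-29078 + 373) - 10477 = -28705 - 10477 = -39182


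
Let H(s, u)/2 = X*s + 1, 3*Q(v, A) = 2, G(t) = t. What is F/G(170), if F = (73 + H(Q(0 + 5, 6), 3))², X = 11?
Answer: 72361/1530 ≈ 47.295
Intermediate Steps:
Q(v, A) = ⅔ (Q(v, A) = (⅓)*2 = ⅔)
H(s, u) = 2 + 22*s (H(s, u) = 2*(11*s + 1) = 2*(1 + 11*s) = 2 + 22*s)
F = 72361/9 (F = (73 + (2 + 22*(⅔)))² = (73 + (2 + 44/3))² = (73 + 50/3)² = (269/3)² = 72361/9 ≈ 8040.1)
F/G(170) = (72361/9)/170 = (72361/9)*(1/170) = 72361/1530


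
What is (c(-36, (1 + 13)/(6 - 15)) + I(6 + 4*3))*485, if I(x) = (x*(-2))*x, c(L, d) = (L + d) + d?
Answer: -2999240/9 ≈ -3.3325e+5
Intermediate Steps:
c(L, d) = L + 2*d
I(x) = -2*x**2 (I(x) = (-2*x)*x = -2*x**2)
(c(-36, (1 + 13)/(6 - 15)) + I(6 + 4*3))*485 = ((-36 + 2*((1 + 13)/(6 - 15))) - 2*(6 + 4*3)**2)*485 = ((-36 + 2*(14/(-9))) - 2*(6 + 12)**2)*485 = ((-36 + 2*(14*(-1/9))) - 2*18**2)*485 = ((-36 + 2*(-14/9)) - 2*324)*485 = ((-36 - 28/9) - 648)*485 = (-352/9 - 648)*485 = -6184/9*485 = -2999240/9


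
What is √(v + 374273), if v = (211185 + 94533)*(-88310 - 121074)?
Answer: I*√64012083439 ≈ 2.5301e+5*I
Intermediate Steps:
v = -64012457712 (v = 305718*(-209384) = -64012457712)
√(v + 374273) = √(-64012457712 + 374273) = √(-64012083439) = I*√64012083439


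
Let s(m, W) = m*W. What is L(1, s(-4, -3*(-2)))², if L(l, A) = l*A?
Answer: 576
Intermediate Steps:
s(m, W) = W*m
L(l, A) = A*l
L(1, s(-4, -3*(-2)))² = ((-3*(-2)*(-4))*1)² = ((6*(-4))*1)² = (-24*1)² = (-24)² = 576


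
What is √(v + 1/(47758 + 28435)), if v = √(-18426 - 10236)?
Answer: √(76193 + 5805373249*I*√28662)/76193 ≈ 9.2005 + 9.2005*I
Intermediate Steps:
v = I*√28662 (v = √(-28662) = I*√28662 ≈ 169.3*I)
√(v + 1/(47758 + 28435)) = √(I*√28662 + 1/(47758 + 28435)) = √(I*√28662 + 1/76193) = √(1/76193 + I*√28662)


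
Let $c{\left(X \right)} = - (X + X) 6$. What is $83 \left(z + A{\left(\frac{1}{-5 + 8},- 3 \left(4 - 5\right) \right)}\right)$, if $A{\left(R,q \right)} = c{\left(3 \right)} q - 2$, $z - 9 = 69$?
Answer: $-2656$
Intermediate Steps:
$z = 78$ ($z = 9 + 69 = 78$)
$c{\left(X \right)} = - 12 X$ ($c{\left(X \right)} = - 2 X 6 = - 12 X$)
$A{\left(R,q \right)} = -2 - 36 q$ ($A{\left(R,q \right)} = \left(-12\right) 3 q - 2 = - 36 q - 2 = -2 - 36 q$)
$83 \left(z + A{\left(\frac{1}{-5 + 8},- 3 \left(4 - 5\right) \right)}\right) = 83 \left(78 - \left(2 + 36 \left(- 3 \left(4 - 5\right)\right)\right)\right) = 83 \left(78 - \left(2 + 36 \left(\left(-3\right) \left(-1\right)\right)\right)\right) = 83 \left(78 - 110\right) = 83 \left(-32\right) = -2656$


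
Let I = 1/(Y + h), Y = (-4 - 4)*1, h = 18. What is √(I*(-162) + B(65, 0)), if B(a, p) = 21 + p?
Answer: 2*√30/5 ≈ 2.1909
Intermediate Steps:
Y = -8 (Y = -8*1 = -8)
I = ⅒ (I = 1/(-8 + 18) = 1/10 = ⅒ ≈ 0.10000)
√(I*(-162) + B(65, 0)) = √((⅒)*(-162) + (21 + 0)) = √(-81/5 + 21) = √(24/5) = 2*√30/5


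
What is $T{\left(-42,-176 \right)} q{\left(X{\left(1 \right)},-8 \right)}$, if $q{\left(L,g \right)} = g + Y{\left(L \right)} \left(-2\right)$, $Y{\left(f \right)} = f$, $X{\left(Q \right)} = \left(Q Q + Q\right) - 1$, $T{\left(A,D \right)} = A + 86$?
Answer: $-440$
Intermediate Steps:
$T{\left(A,D \right)} = 86 + A$
$X{\left(Q \right)} = -1 + Q + Q^{2}$ ($X{\left(Q \right)} = \left(Q^{2} + Q\right) - 1 = \left(Q + Q^{2}\right) - 1 = -1 + Q + Q^{2}$)
$q{\left(L,g \right)} = g - 2 L$ ($q{\left(L,g \right)} = g + L \left(-2\right) = g - 2 L$)
$T{\left(-42,-176 \right)} q{\left(X{\left(1 \right)},-8 \right)} = \left(86 - 42\right) \left(-8 - 2 \left(-1 + 1 + 1^{2}\right)\right) = 44 \left(-8 - 2 \left(-1 + 1 + 1\right)\right) = 44 \left(-8 - 2\right) = 44 \left(-10\right) = -440$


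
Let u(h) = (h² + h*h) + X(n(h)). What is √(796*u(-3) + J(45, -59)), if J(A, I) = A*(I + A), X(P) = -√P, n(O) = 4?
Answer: √12106 ≈ 110.03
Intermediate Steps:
u(h) = -2 + 2*h² (u(h) = (h² + h*h) - √4 = (h² + h²) - 1*2 = 2*h² - 2 = -2 + 2*h²)
J(A, I) = A*(A + I)
√(796*u(-3) + J(45, -59)) = √(796*(-2 + 2*(-3)²) + 45*(45 - 59)) = √(796*(-2 + 2*9) + 45*(-14)) = √(796*(-2 + 18) - 630) = √(796*16 - 630) = √(12736 - 630) = √12106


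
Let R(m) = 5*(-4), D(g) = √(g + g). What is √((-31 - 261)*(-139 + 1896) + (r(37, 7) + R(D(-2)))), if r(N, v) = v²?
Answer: I*√513015 ≈ 716.25*I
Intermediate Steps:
D(g) = √2*√g (D(g) = √(2*g) = √2*√g)
R(m) = -20
√((-31 - 261)*(-139 + 1896) + (r(37, 7) + R(D(-2)))) = √((-31 - 261)*(-139 + 1896) + (7² - 20)) = √(-292*1757 + (49 - 20)) = √(-513044 + 29) = √(-513015) = I*√513015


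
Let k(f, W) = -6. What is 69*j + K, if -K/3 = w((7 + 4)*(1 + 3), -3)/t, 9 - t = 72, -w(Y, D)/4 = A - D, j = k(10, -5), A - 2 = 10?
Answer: -2918/7 ≈ -416.86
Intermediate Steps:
A = 12 (A = 2 + 10 = 12)
j = -6
w(Y, D) = -48 + 4*D (w(Y, D) = -4*(12 - D) = -48 + 4*D)
t = -63 (t = 9 - 1*72 = 9 - 72 = -63)
K = -20/7 (K = -3*(-48 + 4*(-3))/(-63) = -3*(-48 - 12)*(-1)/63 = -(-180)*(-1)/63 = -3*20/21 = -20/7 ≈ -2.8571)
69*j + K = 69*(-6) - 20/7 = -414 - 20/7 = -2918/7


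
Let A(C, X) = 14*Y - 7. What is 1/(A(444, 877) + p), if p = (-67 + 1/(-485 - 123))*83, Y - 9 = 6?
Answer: -608/3257747 ≈ -0.00018663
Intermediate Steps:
Y = 15 (Y = 9 + 6 = 15)
A(C, X) = 203 (A(C, X) = 14*15 - 7 = 210 - 7 = 203)
p = -3381171/608 (p = (-67 + 1/(-608))*83 = (-67 - 1/608)*83 = -40737/608*83 = -3381171/608 ≈ -5561.1)
1/(A(444, 877) + p) = 1/(203 - 3381171/608) = 1/(-3257747/608) = -608/3257747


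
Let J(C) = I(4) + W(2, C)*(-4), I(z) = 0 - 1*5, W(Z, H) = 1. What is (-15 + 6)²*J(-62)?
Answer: -729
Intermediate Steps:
I(z) = -5 (I(z) = 0 - 5 = -5)
J(C) = -9 (J(C) = -5 + 1*(-4) = -5 - 4 = -9)
(-15 + 6)²*J(-62) = (-15 + 6)²*(-9) = (-9)²*(-9) = 81*(-9) = -729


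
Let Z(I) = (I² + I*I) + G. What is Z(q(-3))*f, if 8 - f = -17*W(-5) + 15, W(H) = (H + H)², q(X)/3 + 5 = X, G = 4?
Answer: 1957108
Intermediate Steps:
q(X) = -15 + 3*X
W(H) = 4*H² (W(H) = (2*H)² = 4*H²)
Z(I) = 4 + 2*I² (Z(I) = (I² + I*I) + 4 = (I² + I²) + 4 = 2*I² + 4 = 4 + 2*I²)
f = 1693 (f = 8 - (-68*(-5)² + 15) = 8 - (-68*25 + 15) = 8 - (-17*100 + 15) = 8 - (-1700 + 15) = 8 - 1*(-1685) = 8 + 1685 = 1693)
Z(q(-3))*f = (4 + 2*(-15 + 3*(-3))²)*1693 = (4 + 2*(-15 - 9)²)*1693 = (4 + 2*(-24)²)*1693 = (4 + 2*576)*1693 = (4 + 1152)*1693 = 1156*1693 = 1957108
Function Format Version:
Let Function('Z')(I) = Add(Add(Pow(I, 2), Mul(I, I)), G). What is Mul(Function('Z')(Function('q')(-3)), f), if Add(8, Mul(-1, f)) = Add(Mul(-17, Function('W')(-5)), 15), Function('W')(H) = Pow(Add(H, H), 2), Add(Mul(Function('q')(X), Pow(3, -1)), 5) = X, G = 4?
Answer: 1957108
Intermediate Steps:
Function('q')(X) = Add(-15, Mul(3, X))
Function('W')(H) = Mul(4, Pow(H, 2)) (Function('W')(H) = Pow(Mul(2, H), 2) = Mul(4, Pow(H, 2)))
Function('Z')(I) = Add(4, Mul(2, Pow(I, 2))) (Function('Z')(I) = Add(Add(Pow(I, 2), Mul(I, I)), 4) = Add(Add(Pow(I, 2), Pow(I, 2)), 4) = Add(Mul(2, Pow(I, 2)), 4) = Add(4, Mul(2, Pow(I, 2))))
f = 1693 (f = Add(8, Mul(-1, Add(Mul(-17, Mul(4, Pow(-5, 2))), 15))) = Add(8, Mul(-1, Add(Mul(-17, Mul(4, 25)), 15))) = Add(8, Mul(-1, Add(Mul(-17, 100), 15))) = Add(8, Mul(-1, Add(-1700, 15))) = Add(8, Mul(-1, -1685)) = Add(8, 1685) = 1693)
Mul(Function('Z')(Function('q')(-3)), f) = Mul(Add(4, Mul(2, Pow(Add(-15, Mul(3, -3)), 2))), 1693) = Mul(Add(4, Mul(2, Pow(Add(-15, -9), 2))), 1693) = Mul(Add(4, Mul(2, Pow(-24, 2))), 1693) = Mul(Add(4, Mul(2, 576)), 1693) = Mul(Add(4, 1152), 1693) = Mul(1156, 1693) = 1957108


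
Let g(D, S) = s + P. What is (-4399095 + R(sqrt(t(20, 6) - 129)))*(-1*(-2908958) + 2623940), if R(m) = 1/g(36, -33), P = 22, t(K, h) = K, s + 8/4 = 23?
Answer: -1046608983341432/43 ≈ -2.4340e+13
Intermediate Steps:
s = 21 (s = -2 + 23 = 21)
g(D, S) = 43 (g(D, S) = 21 + 22 = 43)
R(m) = 1/43
(-4399095 + R(sqrt(t(20, 6) - 129)))*(-1*(-2908958) + 2623940) = (-4399095 + 1/43)*(-1*(-2908958) + 2623940) = -189161084*(2908958 + 2623940)/43 = -189161084/43*5532898 = -1046608983341432/43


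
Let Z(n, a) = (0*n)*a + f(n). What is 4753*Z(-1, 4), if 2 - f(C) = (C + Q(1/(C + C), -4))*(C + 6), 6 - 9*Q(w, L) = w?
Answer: 289933/18 ≈ 16107.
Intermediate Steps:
Q(w, L) = 2/3 - w/9
f(C) = 2 - (6 + C)*(2/3 + C - 1/(18*C)) (f(C) = 2 - (C + (2/3 - 1/(9*(C + C))))*(C + 6) = 2 - (C + (2/3 - 1/(2*C)/9))*(6 + C) = 2 - (C + (2/3 - 1/(18*C)))*(6 + C) = 2 - (2/3 + C - 1/(18*C))*(6 + C) = 2 - (6 + C)*(2/3 + C - 1/(18*C)))
Z(n, a) = -35/18 - n**2 - 20*n/3 + 1/(3*n) (Z(n, a) = (0*n)*a + (-35/18 - n**2 - 20*n/3 + 1/(3*n)) = 0*a + (-35/18 - n**2 - 20*n/3 + 1/(3*n)) = 0 + (-35/18 - n**2 - 20*n/3 + 1/(3*n)) = -35/18 - n**2 - 20*n/3 + 1/(3*n))
4753*Z(-1, 4) = 4753*(-35/18 - 1*(-1)**2 - 20/3*(-1) + (1/3)/(-1)) = 4753*(-35/18 - 1*1 + 20/3 + (1/3)*(-1)) = 4753*(-35/18 - 1 + 20/3 - 1/3) = 4753*(61/18) = 289933/18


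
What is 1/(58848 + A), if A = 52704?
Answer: 1/111552 ≈ 8.9644e-6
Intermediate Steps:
1/(58848 + A) = 1/(58848 + 52704) = 1/111552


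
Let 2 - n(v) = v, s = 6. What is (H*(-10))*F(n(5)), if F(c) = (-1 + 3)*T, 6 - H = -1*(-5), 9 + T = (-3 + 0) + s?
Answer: 120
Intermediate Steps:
n(v) = 2 - v
T = -6 (T = -9 + ((-3 + 0) + 6) = -9 + (-3 + 6) = -9 + 3 = -6)
H = 1 (H = 6 - (-1)*(-5) = 6 - 1*5 = 6 - 5 = 1)
F(c) = -12 (F(c) = (-1 + 3)*(-6) = 2*(-6) = -12)
(H*(-10))*F(n(5)) = (1*(-10))*(-12) = -10*(-12) = 120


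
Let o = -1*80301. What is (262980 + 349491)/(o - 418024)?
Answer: -612471/498325 ≈ -1.2291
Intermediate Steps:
o = -80301
(262980 + 349491)/(o - 418024) = (262980 + 349491)/(-80301 - 418024) = 612471/(-498325) = 612471*(-1/498325) = -612471/498325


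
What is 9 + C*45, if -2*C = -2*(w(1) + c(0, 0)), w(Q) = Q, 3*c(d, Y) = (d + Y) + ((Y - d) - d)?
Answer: 54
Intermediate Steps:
c(d, Y) = -d/3 + 2*Y/3 (c(d, Y) = ((d + Y) + ((Y - d) - d))/3 = ((Y + d) + (Y - 2*d))/3 = (-d + 2*Y)/3 = -d/3 + 2*Y/3)
C = 1 (C = -(-1)*(1 + (-⅓*0 + (⅔)*0)) = -(-1)*(1 + (0 + 0)) = -(-1)*(1 + 0) = -(-1) = -½*(-2) = 1)
9 + C*45 = 9 + 1*45 = 9 + 45 = 54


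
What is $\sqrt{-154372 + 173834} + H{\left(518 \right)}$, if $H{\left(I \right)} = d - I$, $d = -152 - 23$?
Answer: $-693 + \sqrt{19462} \approx -553.49$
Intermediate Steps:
$d = -175$
$H{\left(I \right)} = -175 - I$
$\sqrt{-154372 + 173834} + H{\left(518 \right)} = \sqrt{-154372 + 173834} - 693 = \sqrt{19462} - 693 = -693 + \sqrt{19462}$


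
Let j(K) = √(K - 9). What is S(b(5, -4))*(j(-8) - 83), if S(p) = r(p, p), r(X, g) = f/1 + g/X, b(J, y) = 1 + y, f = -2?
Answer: 83 - I*√17 ≈ 83.0 - 4.1231*I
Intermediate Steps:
j(K) = √(-9 + K)
r(X, g) = -2 + g/X (r(X, g) = -2/1 + g/X = -2*1 + g/X = -2 + g/X)
S(p) = -1 (S(p) = -2 + p/p = -2 + 1 = -1)
S(b(5, -4))*(j(-8) - 83) = -(√(-9 - 8) - 83) = -(√(-17) - 83) = -(I*√17 - 83) = -(-83 + I*√17) = 83 - I*√17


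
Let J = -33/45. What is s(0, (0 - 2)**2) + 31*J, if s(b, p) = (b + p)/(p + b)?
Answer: -326/15 ≈ -21.733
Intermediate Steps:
J = -11/15 (J = -33*1/45 = -11/15 ≈ -0.73333)
s(b, p) = 1 (s(b, p) = (b + p)/(b + p) = 1)
s(0, (0 - 2)**2) + 31*J = 1 + 31*(-11/15) = 1 - 341/15 = -326/15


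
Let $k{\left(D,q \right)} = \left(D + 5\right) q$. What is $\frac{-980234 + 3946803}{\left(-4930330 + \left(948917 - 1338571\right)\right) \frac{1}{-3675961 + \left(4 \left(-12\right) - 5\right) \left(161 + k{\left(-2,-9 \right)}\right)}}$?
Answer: $\frac{10926060520847}{5319984} \approx 2.0538 \cdot 10^{6}$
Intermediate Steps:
$k{\left(D,q \right)} = q \left(5 + D\right)$ ($k{\left(D,q \right)} = \left(5 + D\right) q = q \left(5 + D\right)$)
$\frac{-980234 + 3946803}{\left(-4930330 + \left(948917 - 1338571\right)\right) \frac{1}{-3675961 + \left(4 \left(-12\right) - 5\right) \left(161 + k{\left(-2,-9 \right)}\right)}} = \frac{-980234 + 3946803}{\left(-4930330 + \left(948917 - 1338571\right)\right) \frac{1}{-3675961 + \left(4 \left(-12\right) - 5\right) \left(161 - 9 \left(5 - 2\right)\right)}} = \frac{2966569}{\left(-4930330 + \left(948917 - 1338571\right)\right) \frac{1}{-3675961 + \left(-48 - 5\right) \left(161 - 27\right)}} = \frac{2966569}{\left(-4930330 - 389654\right) \frac{1}{-3675961 - 53 \left(161 - 27\right)}} = \frac{2966569}{\left(-5319984\right) \frac{1}{-3675961 - 7102}} = \frac{2966569}{\left(-5319984\right) \frac{1}{-3683063}} = \frac{2966569}{\left(-5319984\right) \left(- \frac{1}{3683063}\right)} = \frac{2966569}{\frac{5319984}{3683063}} = 2966569 \cdot \frac{3683063}{5319984} = \frac{10926060520847}{5319984}$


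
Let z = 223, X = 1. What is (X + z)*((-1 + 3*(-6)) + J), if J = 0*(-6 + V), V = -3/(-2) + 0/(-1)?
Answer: -4256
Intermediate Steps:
V = 3/2 (V = -3*(-½) + 0*(-1) = 3/2 + 0 = 3/2 ≈ 1.5000)
J = 0 (J = 0*(-6 + 3/2) = 0*(-9/2) = 0)
(X + z)*((-1 + 3*(-6)) + J) = (1 + 223)*((-1 + 3*(-6)) + 0) = 224*((-1 - 18) + 0) = 224*(-19 + 0) = 224*(-19) = -4256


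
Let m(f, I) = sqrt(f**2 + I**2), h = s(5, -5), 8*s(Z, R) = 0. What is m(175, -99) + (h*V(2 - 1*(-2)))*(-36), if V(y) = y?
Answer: sqrt(40426) ≈ 201.06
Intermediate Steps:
s(Z, R) = 0 (s(Z, R) = (1/8)*0 = 0)
h = 0
m(f, I) = sqrt(I**2 + f**2)
m(175, -99) + (h*V(2 - 1*(-2)))*(-36) = sqrt((-99)**2 + 175**2) + (0*(2 - 1*(-2)))*(-36) = sqrt(9801 + 30625) + (0*(2 + 2))*(-36) = sqrt(40426) + (0*4)*(-36) = sqrt(40426) + 0*(-36) = sqrt(40426) + 0 = sqrt(40426)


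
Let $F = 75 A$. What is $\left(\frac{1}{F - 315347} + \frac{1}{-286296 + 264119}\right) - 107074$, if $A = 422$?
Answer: $- \frac{673661250368180}{6291548369} \approx -1.0707 \cdot 10^{5}$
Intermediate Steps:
$F = 31650$ ($F = 75 \cdot 422 = 31650$)
$\left(\frac{1}{F - 315347} + \frac{1}{-286296 + 264119}\right) - 107074 = \left(\frac{1}{31650 - 315347} + \frac{1}{-286296 + 264119}\right) - 107074 = \left(\frac{1}{-283697} + \frac{1}{-22177}\right) - 107074 = \left(- \frac{1}{283697} - \frac{1}{22177}\right) - 107074 = - \frac{305874}{6291548369} - 107074 = - \frac{673661250368180}{6291548369}$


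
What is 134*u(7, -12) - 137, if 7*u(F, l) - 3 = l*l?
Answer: 2677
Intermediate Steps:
u(F, l) = 3/7 + l**2/7 (u(F, l) = 3/7 + (l*l)/7 = 3/7 + l**2/7)
134*u(7, -12) - 137 = 134*(3/7 + (1/7)*(-12)**2) - 137 = 134*(3/7 + (1/7)*144) - 137 = 134*(3/7 + 144/7) - 137 = 134*21 - 137 = 2814 - 137 = 2677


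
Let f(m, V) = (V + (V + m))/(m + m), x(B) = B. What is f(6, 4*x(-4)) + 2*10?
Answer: 107/6 ≈ 17.833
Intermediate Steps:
f(m, V) = (m + 2*V)/(2*m) (f(m, V) = (m + 2*V)/((2*m)) = (m + 2*V)*(1/(2*m)) = (m + 2*V)/(2*m))
f(6, 4*x(-4)) + 2*10 = (4*(-4) + (½)*6)/6 + 2*10 = (-16 + 3)/6 + 20 = (⅙)*(-13) + 20 = -13/6 + 20 = 107/6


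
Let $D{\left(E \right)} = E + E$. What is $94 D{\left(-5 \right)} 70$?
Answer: $-65800$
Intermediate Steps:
$D{\left(E \right)} = 2 E$
$94 D{\left(-5 \right)} 70 = 94 \cdot 2 \left(-5\right) 70 = 94 \left(-10\right) 70 = \left(-940\right) 70 = -65800$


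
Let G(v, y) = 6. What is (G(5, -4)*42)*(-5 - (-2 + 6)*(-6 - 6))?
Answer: 10836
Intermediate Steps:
(G(5, -4)*42)*(-5 - (-2 + 6)*(-6 - 6)) = (6*42)*(-5 - (-2 + 6)*(-6 - 6)) = 252*(-5 - 4*(-12)) = 252*(-5 - 1*(-48)) = 252*(-5 + 48) = 252*43 = 10836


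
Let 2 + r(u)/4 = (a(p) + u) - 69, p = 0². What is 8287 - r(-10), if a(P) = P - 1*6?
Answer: 8635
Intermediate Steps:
p = 0
a(P) = -6 + P (a(P) = P - 6 = -6 + P)
r(u) = -308 + 4*u (r(u) = -8 + 4*(((-6 + 0) + u) - 69) = -8 + 4*((-6 + u) - 69) = -8 + 4*(-75 + u) = -8 + (-300 + 4*u) = -308 + 4*u)
8287 - r(-10) = 8287 - (-308 + 4*(-10)) = 8287 - (-308 - 40) = 8287 - 1*(-348) = 8287 + 348 = 8635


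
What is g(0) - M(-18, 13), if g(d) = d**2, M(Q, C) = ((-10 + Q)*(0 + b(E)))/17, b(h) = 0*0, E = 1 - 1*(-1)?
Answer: 0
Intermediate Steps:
E = 2 (E = 1 + 1 = 2)
b(h) = 0
M(Q, C) = 0 (M(Q, C) = ((-10 + Q)*(0 + 0))/17 = ((-10 + Q)*0)*(1/17) = 0*(1/17) = 0)
g(0) - M(-18, 13) = 0**2 - 1*0 = 0 + 0 = 0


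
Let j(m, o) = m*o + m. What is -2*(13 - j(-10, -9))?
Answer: 134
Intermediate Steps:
j(m, o) = m + m*o
-2*(13 - j(-10, -9)) = -2*(13 - (-10)*(1 - 9)) = -2*(13 - (-10)*(-8)) = -2*(13 - 1*80) = -2*(13 - 80) = -2*(-67) = 134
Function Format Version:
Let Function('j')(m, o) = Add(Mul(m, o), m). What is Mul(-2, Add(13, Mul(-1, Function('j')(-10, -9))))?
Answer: 134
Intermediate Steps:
Function('j')(m, o) = Add(m, Mul(m, o))
Mul(-2, Add(13, Mul(-1, Function('j')(-10, -9)))) = Mul(-2, Add(13, Mul(-1, Mul(-10, Add(1, -9))))) = Mul(-2, Add(13, Mul(-1, Mul(-10, -8)))) = Mul(-2, Add(13, Mul(-1, 80))) = Mul(-2, Add(13, -80)) = Mul(-2, -67) = 134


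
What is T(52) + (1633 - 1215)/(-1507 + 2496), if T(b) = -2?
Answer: -1560/989 ≈ -1.5774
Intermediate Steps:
T(52) + (1633 - 1215)/(-1507 + 2496) = -2 + (1633 - 1215)/(-1507 + 2496) = -2 + 418/989 = -1560/989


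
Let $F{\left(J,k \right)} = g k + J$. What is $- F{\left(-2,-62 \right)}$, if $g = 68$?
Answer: $4218$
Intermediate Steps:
$F{\left(J,k \right)} = J + 68 k$ ($F{\left(J,k \right)} = 68 k + J = J + 68 k$)
$- F{\left(-2,-62 \right)} = - (-2 + 68 \left(-62\right)) = - (-2 - 4216) = \left(-1\right) \left(-4218\right) = 4218$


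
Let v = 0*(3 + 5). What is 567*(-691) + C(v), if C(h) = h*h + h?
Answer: -391797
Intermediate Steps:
v = 0 (v = 0*8 = 0)
C(h) = h + h² (C(h) = h² + h = h + h²)
567*(-691) + C(v) = 567*(-691) + 0*(1 + 0) = -391797 + 0*1 = -391797 + 0 = -391797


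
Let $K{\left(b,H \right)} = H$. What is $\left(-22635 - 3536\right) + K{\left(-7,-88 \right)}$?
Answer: $-26259$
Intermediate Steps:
$\left(-22635 - 3536\right) + K{\left(-7,-88 \right)} = \left(-22635 - 3536\right) - 88 = -26171 - 88 = -26259$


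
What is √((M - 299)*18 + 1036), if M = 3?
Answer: 2*I*√1073 ≈ 65.513*I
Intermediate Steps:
√((M - 299)*18 + 1036) = √((3 - 299)*18 + 1036) = √(-296*18 + 1036) = √(-5328 + 1036) = √(-4292) = 2*I*√1073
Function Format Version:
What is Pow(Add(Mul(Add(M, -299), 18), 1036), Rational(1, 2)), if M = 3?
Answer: Mul(2, I, Pow(1073, Rational(1, 2))) ≈ Mul(65.513, I)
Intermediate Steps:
Pow(Add(Mul(Add(M, -299), 18), 1036), Rational(1, 2)) = Pow(Add(Mul(Add(3, -299), 18), 1036), Rational(1, 2)) = Pow(Add(Mul(-296, 18), 1036), Rational(1, 2)) = Pow(Add(-5328, 1036), Rational(1, 2)) = Pow(-4292, Rational(1, 2)) = Mul(2, I, Pow(1073, Rational(1, 2)))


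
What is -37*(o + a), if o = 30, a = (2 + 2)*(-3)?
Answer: -666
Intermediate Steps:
a = -12 (a = 4*(-3) = -12)
-37*(o + a) = -37*(30 - 12) = -37*18 = -666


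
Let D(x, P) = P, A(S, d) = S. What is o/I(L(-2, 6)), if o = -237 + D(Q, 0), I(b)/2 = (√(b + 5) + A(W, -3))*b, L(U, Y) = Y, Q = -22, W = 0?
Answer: -79*√11/44 ≈ -5.9548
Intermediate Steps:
I(b) = 2*b*√(5 + b) (I(b) = 2*((√(b + 5) + 0)*b) = 2*((√(5 + b) + 0)*b) = 2*(√(5 + b)*b) = 2*(b*√(5 + b)) = 2*b*√(5 + b))
o = -237 (o = -237 + 0 = -237)
o/I(L(-2, 6)) = -237*1/(12*√(5 + 6)) = -237*√11/132 = -79*√11/44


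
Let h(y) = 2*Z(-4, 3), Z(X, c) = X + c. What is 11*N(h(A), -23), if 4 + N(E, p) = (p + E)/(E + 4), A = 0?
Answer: -363/2 ≈ -181.50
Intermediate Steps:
h(y) = -2 (h(y) = 2*(-4 + 3) = 2*(-1) = -2)
N(E, p) = -4 + (E + p)/(4 + E) (N(E, p) = -4 + (p + E)/(E + 4) = -4 + (E + p)/(4 + E))
11*N(h(A), -23) = 11*((-16 - 23 - 3*(-2))/(4 - 2)) = 11*((-16 - 23 + 6)/2) = 11*((1/2)*(-33)) = 11*(-33/2) = -363/2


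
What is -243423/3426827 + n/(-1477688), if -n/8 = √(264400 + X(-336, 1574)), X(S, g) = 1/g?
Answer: -243423/3426827 + √655044655974/290735114 ≈ -0.068251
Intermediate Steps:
n = -4*√655044655974/787 (n = -8*√(264400 + 1/1574) = -4*√655044655974/787 ≈ -4113.6)
-243423/3426827 + n/(-1477688) = -243423/3426827 - 4*√655044655974/787/(-1477688) = -243423*1/3426827 - 4*√655044655974/787*(-1/1477688) = -243423/3426827 + √655044655974/290735114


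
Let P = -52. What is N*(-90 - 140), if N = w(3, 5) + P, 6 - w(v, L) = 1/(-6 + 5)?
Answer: 10350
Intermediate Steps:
w(v, L) = 7 (w(v, L) = 6 - 1/(-6 + 5) = 6 - 1/(-1) = 6 - 1*(-1) = 6 + 1 = 7)
N = -45 (N = 7 - 52 = -45)
N*(-90 - 140) = -45*(-90 - 140) = -45*(-230) = 10350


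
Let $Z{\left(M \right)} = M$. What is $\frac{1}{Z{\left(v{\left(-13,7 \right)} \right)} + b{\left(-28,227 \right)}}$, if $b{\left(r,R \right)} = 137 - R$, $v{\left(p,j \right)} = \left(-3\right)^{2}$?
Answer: $- \frac{1}{81} \approx -0.012346$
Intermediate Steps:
$v{\left(p,j \right)} = 9$
$\frac{1}{Z{\left(v{\left(-13,7 \right)} \right)} + b{\left(-28,227 \right)}} = \frac{1}{9 + \left(137 - 227\right)} = \frac{1}{9 - 90} = \frac{1}{-81} = - \frac{1}{81}$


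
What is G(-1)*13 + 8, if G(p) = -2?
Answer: -18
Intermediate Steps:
G(-1)*13 + 8 = -2*13 + 8 = -26 + 8 = -18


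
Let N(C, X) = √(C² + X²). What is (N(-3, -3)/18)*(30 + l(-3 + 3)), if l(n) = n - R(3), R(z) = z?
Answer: 9*√2/2 ≈ 6.3640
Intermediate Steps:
l(n) = -3 + n (l(n) = n - 1*3 = n - 3 = -3 + n)
(N(-3, -3)/18)*(30 + l(-3 + 3)) = (√((-3)² + (-3)²)/18)*(30 + (-3 + (-3 + 3))) = (√(9 + 9)*(1/18))*(30 + (-3 + 0)) = (√18*(1/18))*(30 - 3) = ((3*√2)*(1/18))*27 = (√2/6)*27 = 9*√2/2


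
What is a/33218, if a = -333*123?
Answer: -40959/33218 ≈ -1.2330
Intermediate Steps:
a = -40959
a/33218 = -40959/33218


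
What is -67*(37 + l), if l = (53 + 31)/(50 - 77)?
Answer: -20435/9 ≈ -2270.6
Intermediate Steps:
l = -28/9 (l = 84/(-27) = 84*(-1/27) = -28/9 ≈ -3.1111)
-67*(37 + l) = -67*(37 - 28/9) = -67*305/9 = -20435/9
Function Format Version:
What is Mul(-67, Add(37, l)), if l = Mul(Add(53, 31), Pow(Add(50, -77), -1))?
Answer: Rational(-20435, 9) ≈ -2270.6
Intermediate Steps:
l = Rational(-28, 9) (l = Mul(84, Pow(-27, -1)) = Mul(84, Rational(-1, 27)) = Rational(-28, 9) ≈ -3.1111)
Mul(-67, Add(37, l)) = Mul(-67, Add(37, Rational(-28, 9))) = Mul(-67, Rational(305, 9)) = Rational(-20435, 9)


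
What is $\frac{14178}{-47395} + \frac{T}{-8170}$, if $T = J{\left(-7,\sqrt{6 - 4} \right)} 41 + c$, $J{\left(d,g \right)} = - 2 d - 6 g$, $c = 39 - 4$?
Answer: $- \frac{28939563}{77443430} + \frac{123 \sqrt{2}}{4085} \approx -0.3311$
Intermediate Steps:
$c = 35$
$J{\left(d,g \right)} = - 6 g - 2 d$
$T = 609 - 246 \sqrt{2}$ ($T = \left(- 6 \sqrt{6 - 4} - -14\right) 41 + 35 = \left(- 6 \sqrt{2} + 14\right) 41 + 35 = \left(14 - 6 \sqrt{2}\right) 41 + 35 = \left(574 - 246 \sqrt{2}\right) + 35 = 609 - 246 \sqrt{2} \approx 261.1$)
$\frac{14178}{-47395} + \frac{T}{-8170} = \frac{14178}{-47395} + \frac{609 - 246 \sqrt{2}}{-8170} = 14178 \left(- \frac{1}{47395}\right) + \left(609 - 246 \sqrt{2}\right) \left(- \frac{1}{8170}\right) = - \frac{14178}{47395} - \left(\frac{609}{8170} - \frac{123 \sqrt{2}}{4085}\right) = - \frac{28939563}{77443430} + \frac{123 \sqrt{2}}{4085}$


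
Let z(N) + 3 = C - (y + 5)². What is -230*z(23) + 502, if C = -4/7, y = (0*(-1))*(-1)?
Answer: 49514/7 ≈ 7073.4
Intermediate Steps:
y = 0 (y = 0*(-1) = 0)
C = -4/7 (C = -4*⅐ = -4/7 ≈ -0.57143)
z(N) = -200/7 (z(N) = -3 + (-4/7 - (0 + 5)²) = -3 + (-4/7 - 1*5²) = -3 + (-4/7 - 1*25) = -3 + (-4/7 - 25) = -3 - 179/7 = -200/7)
-230*z(23) + 502 = -230*(-200/7) + 502 = 46000/7 + 502 = 49514/7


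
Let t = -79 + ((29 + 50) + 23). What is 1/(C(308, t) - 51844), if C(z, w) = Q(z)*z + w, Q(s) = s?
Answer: 1/43043 ≈ 2.3233e-5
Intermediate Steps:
t = 23 (t = -79 + (79 + 23) = -79 + 102 = 23)
C(z, w) = w + z² (C(z, w) = z*z + w = z² + w = w + z²)
1/(C(308, t) - 51844) = 1/((23 + 308²) - 51844) = 1/((23 + 94864) - 51844) = 1/(94887 - 51844) = 1/43043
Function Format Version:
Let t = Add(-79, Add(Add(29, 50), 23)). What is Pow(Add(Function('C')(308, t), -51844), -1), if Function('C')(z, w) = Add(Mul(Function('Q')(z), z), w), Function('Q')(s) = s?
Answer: Rational(1, 43043) ≈ 2.3233e-5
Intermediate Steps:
t = 23 (t = Add(-79, Add(79, 23)) = Add(-79, 102) = 23)
Function('C')(z, w) = Add(w, Pow(z, 2)) (Function('C')(z, w) = Add(Mul(z, z), w) = Add(Pow(z, 2), w) = Add(w, Pow(z, 2)))
Pow(Add(Function('C')(308, t), -51844), -1) = Pow(Add(Add(23, Pow(308, 2)), -51844), -1) = Pow(Add(Add(23, 94864), -51844), -1) = Pow(Add(94887, -51844), -1) = Pow(43043, -1) = Rational(1, 43043)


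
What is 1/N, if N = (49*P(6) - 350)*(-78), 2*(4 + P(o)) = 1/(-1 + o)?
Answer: 5/211029 ≈ 2.3693e-5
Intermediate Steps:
P(o) = -4 + 1/(2*(-1 + o))
N = 211029/5 (N = (49*((9 - 8*6)/(2*(-1 + 6))) - 350)*(-78) = (49*((½)*(9 - 48)/5) - 350)*(-78) = (49*((½)*(⅕)*(-39)) - 350)*(-78) = (49*(-39/10) - 350)*(-78) = (-1911/10 - 350)*(-78) = -5411/10*(-78) = 211029/5 ≈ 42206.)
1/N = 1/(211029/5) = 5/211029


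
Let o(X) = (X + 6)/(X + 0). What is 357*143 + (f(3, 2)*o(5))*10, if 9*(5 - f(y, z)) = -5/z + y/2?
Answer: 460471/9 ≈ 51163.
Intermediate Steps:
f(y, z) = 5 - y/18 + 5/(9*z) (f(y, z) = 5 - (-5/z + y/2)/9 = 5 - (y/2 - 5/z)/9 = 5 + (-y/18 + 5/(9*z)) = 5 - y/18 + 5/(9*z))
o(X) = (6 + X)/X
357*143 + (f(3, 2)*o(5))*10 = 357*143 + (((1/18)*(10 - 1*2*(-90 + 3))/2)*((6 + 5)/5))*10 = 51051 + (((1/18)*(1/2)*(10 - 1*2*(-87)))*((1/5)*11))*10 = 51051 + (((1/18)*(1/2)*(10 + 174))*(11/5))*10 = 51051 + (((1/18)*(1/2)*184)*(11/5))*10 = 51051 + ((46/9)*(11/5))*10 = 51051 + (506/45)*10 = 51051 + 1012/9 = 460471/9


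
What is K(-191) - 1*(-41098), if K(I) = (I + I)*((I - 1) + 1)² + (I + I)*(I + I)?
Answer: -13748720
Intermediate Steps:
K(I) = 2*I³ + 4*I² (K(I) = (2*I)*((-1 + I) + 1)² + (2*I)*(2*I) = (2*I)*I² + 4*I² = 2*I³ + 4*I²)
K(-191) - 1*(-41098) = 2*(-191)²*(2 - 191) - 1*(-41098) = 2*36481*(-189) + 41098 = -13789818 + 41098 = -13748720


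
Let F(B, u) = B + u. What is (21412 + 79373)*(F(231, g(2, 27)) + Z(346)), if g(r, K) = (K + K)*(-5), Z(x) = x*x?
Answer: 12061646445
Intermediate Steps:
Z(x) = x**2
g(r, K) = -10*K (g(r, K) = (2*K)*(-5) = -10*K)
(21412 + 79373)*(F(231, g(2, 27)) + Z(346)) = (21412 + 79373)*((231 - 10*27) + 346**2) = 100785*((231 - 270) + 119716) = 100785*(-39 + 119716) = 100785*119677 = 12061646445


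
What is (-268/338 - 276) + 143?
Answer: -22611/169 ≈ -133.79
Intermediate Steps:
(-268/338 - 276) + 143 = (-268*1/338 - 276) + 143 = (-134/169 - 276) + 143 = -46778/169 + 143 = -22611/169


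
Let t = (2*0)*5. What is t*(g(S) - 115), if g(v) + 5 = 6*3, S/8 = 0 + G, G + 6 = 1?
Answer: 0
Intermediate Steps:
G = -5 (G = -6 + 1 = -5)
t = 0 (t = 0*5 = 0)
S = -40 (S = 8*(0 - 5) = 8*(-5) = -40)
g(v) = 13 (g(v) = -5 + 6*3 = -5 + 18 = 13)
t*(g(S) - 115) = 0*(13 - 115) = 0*(-102) = 0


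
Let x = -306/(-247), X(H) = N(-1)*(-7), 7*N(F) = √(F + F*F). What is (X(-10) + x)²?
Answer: 93636/61009 ≈ 1.5348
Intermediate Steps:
N(F) = √(F + F²)/7 (N(F) = √(F + F*F)/7 = √(F + F²)/7)
X(H) = 0 (X(H) = (√(-(1 - 1))/7)*(-7) = (√(-1*0)/7)*(-7) = (√0/7)*(-7) = ((⅐)*0)*(-7) = 0*(-7) = 0)
x = 306/247 (x = -306*(-1/247) = 306/247 ≈ 1.2389)
(X(-10) + x)² = (0 + 306/247)² = (306/247)² = 93636/61009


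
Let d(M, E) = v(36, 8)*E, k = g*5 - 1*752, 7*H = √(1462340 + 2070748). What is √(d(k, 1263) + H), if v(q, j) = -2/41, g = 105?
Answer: √(-5074734 + 47068*√220818)/287 ≈ 14.384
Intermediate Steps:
v(q, j) = -2/41 (v(q, j) = -2*1/41 = -2/41)
H = 4*√220818/7 (H = √(1462340 + 2070748)/7 = √3533088/7 = (4*√220818)/7 = 4*√220818/7 ≈ 268.52)
k = -227 (k = 105*5 - 1*752 = 525 - 752 = -227)
d(M, E) = -2*E/41
√(d(k, 1263) + H) = √(-2/41*1263 + 4*√220818/7) = √(-2526/41 + 4*√220818/7)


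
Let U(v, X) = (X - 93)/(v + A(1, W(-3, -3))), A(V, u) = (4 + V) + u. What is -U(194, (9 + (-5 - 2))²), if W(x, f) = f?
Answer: 89/196 ≈ 0.45408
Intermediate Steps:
A(V, u) = 4 + V + u
U(v, X) = (-93 + X)/(2 + v) (U(v, X) = (X - 93)/(v + (4 + 1 - 3)) = (-93 + X)/(v + 2) = (-93 + X)/(2 + v))
-U(194, (9 + (-5 - 2))²) = -(-93 + (9 + (-5 - 2))²)/(2 + 194) = -(-93 + (9 - 7)²)/196 = -(-93 + 2²)/196 = -(-93 + 4)/196 = -(-89)/196 = -1*(-89/196) = 89/196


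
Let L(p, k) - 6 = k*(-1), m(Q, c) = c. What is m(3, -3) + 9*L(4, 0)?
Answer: 51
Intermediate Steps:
L(p, k) = 6 - k (L(p, k) = 6 + k*(-1) = 6 - k)
m(3, -3) + 9*L(4, 0) = -3 + 9*(6 - 1*0) = -3 + 9*(6 + 0) = -3 + 9*6 = -3 + 54 = 51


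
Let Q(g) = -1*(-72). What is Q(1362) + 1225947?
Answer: 1226019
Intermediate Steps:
Q(g) = 72
Q(1362) + 1225947 = 72 + 1225947 = 1226019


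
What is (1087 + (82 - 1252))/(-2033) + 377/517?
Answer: 809352/1051061 ≈ 0.77003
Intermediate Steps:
(1087 + (82 - 1252))/(-2033) + 377/517 = (1087 - 1170)*(-1/2033) + 377*(1/517) = -83*(-1/2033) + 377/517 = 83/2033 + 377/517 = 809352/1051061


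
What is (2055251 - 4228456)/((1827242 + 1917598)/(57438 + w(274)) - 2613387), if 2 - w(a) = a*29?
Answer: 17926768045/21557205223 ≈ 0.83159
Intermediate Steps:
w(a) = 2 - 29*a (w(a) = 2 - a*29 = 2 - 29*a)
(2055251 - 4228456)/((1827242 + 1917598)/(57438 + w(274)) - 2613387) = (2055251 - 4228456)/((1827242 + 1917598)/(57438 + (2 - 29*274)) - 2613387) = -2173205/(3744840/(57438 + (2 - 7946)) - 2613387) = -2173205/(3744840/(57438 - 7944) - 2613387) = -2173205/(3744840/49494 - 2613387) = -2173205/(3744840*(1/49494) - 2613387) = -2173205/(624140/8249 - 2613387) = -2173205/(-21557205223/8249) = -2173205*(-8249/21557205223) = 17926768045/21557205223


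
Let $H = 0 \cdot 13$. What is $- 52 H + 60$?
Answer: $60$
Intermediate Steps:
$H = 0$
$- 52 H + 60 = \left(-52\right) 0 + 60 = 0 + 60 = 60$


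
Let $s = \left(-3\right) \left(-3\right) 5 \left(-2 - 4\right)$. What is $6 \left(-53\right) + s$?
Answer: $-588$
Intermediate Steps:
$s = -270$ ($s = 9 \cdot 5 \left(-6\right) = 9 \left(-30\right) = -270$)
$6 \left(-53\right) + s = 6 \left(-53\right) - 270 = -318 - 270 = -588$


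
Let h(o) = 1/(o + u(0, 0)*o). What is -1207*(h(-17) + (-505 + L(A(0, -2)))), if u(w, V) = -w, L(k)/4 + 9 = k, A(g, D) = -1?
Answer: 657886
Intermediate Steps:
L(k) = -36 + 4*k
h(o) = 1/o (h(o) = 1/(o + (-1*0)*o) = 1/(o + 0*o) = 1/(o + 0) = 1/o)
-1207*(h(-17) + (-505 + L(A(0, -2)))) = -1207*(1/(-17) + (-505 + (-36 + 4*(-1)))) = -1207*(-1/17 + (-505 + (-36 - 4))) = -1207*(-1/17 + (-505 - 40)) = -1207*(-1/17 - 545) = -1207*(-9266/17) = 657886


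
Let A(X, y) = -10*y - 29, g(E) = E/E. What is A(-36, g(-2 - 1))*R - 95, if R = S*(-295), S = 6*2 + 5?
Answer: 195490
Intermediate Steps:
g(E) = 1
S = 17 (S = 12 + 5 = 17)
A(X, y) = -29 - 10*y
R = -5015 (R = 17*(-295) = -5015)
A(-36, g(-2 - 1))*R - 95 = (-29 - 10*1)*(-5015) - 95 = (-29 - 10)*(-5015) - 95 = -39*(-5015) - 95 = 195585 - 95 = 195490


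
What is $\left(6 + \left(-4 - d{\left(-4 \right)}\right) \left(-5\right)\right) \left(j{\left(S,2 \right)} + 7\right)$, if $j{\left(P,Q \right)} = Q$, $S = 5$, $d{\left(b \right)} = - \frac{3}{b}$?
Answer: $\frac{1071}{4} \approx 267.75$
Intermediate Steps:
$\left(6 + \left(-4 - d{\left(-4 \right)}\right) \left(-5\right)\right) \left(j{\left(S,2 \right)} + 7\right) = \left(6 + \left(-4 - - \frac{3}{-4}\right) \left(-5\right)\right) \left(2 + 7\right) = \left(6 + \left(-4 - \left(-3\right) \left(- \frac{1}{4}\right)\right) \left(-5\right)\right) 9 = \left(6 + \left(-4 - \frac{3}{4}\right) \left(-5\right)\right) 9 = \left(6 - - \frac{95}{4}\right) 9 = \left(6 + \frac{95}{4}\right) 9 = \frac{119}{4} \cdot 9 = \frac{1071}{4}$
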